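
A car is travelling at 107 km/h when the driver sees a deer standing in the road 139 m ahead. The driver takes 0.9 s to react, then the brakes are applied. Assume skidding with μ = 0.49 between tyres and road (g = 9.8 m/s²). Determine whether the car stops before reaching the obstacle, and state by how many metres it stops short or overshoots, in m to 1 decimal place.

Yes — it stops 20.3 m short of the obstacle

107 km/h ÷ 3.6 = 29.7222 m/s.
a = μg = 0.49 × 9.8 = 4.802 m/s².
Reaction distance = 29.7222 × 0.9 = 26.750 m.
Braking distance = v²/(2a) = 883.409 / 9.604 = 91.983 m.
Total stopping distance = 26.750 + 91.983 = 118.733 m, vs 139 m available — it stops with 139 − 118.733 = 20.267 m to spare.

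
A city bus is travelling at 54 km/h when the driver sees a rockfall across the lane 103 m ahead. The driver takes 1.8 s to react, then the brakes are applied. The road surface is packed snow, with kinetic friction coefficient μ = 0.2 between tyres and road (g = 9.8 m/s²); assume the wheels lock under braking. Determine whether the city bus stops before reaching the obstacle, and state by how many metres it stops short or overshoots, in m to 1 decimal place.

54 km/h ÷ 3.6 = 15.0000 m/s.
a = μg = 0.2 × 9.8 = 1.960 m/s².
Reaction distance = 15.0000 × 1.8 = 27.000 m.
Braking distance = v²/(2a) = 225.000 / 3.920 = 57.398 m.
Total stopping distance = 27.000 + 57.398 = 84.398 m, vs 103 m available — it stops with 103 − 84.398 = 18.602 m to spare.

Yes — it stops 18.6 m short of the obstacle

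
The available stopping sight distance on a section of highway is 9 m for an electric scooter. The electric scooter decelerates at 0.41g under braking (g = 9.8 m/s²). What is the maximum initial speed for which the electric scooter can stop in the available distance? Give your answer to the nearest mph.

a = 0.41 × 9.8 = 4.018 m/s².
v²/(2a) = d ⇒ v = √(2 × 4.018 × 9) = √72.32 = 8.5041 m/s.
8.5041 m/s ÷ 0.44704 = 19.023 mph.

Maximum speed ≈ 19 mph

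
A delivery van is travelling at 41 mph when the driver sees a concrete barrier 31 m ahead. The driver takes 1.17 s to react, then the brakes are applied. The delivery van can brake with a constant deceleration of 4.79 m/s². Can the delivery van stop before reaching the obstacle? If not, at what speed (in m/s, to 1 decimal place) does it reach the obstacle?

No — it strikes the obstacle at 15.6 m/s

41 mph × 0.44704 = 18.3286 m/s.
Reaction distance = 18.3286 × 1.17 = 21.444 m.
Braking distance needed to stop: v²/(2a) = 335.938 / 9.580 = 35.067 m, so total needed = 21.444 + 35.067 = 56.511 m > 31 m — it cannot stop.
Distance remaining when braking begins: 31 − 21.444 = 9.556 m.
v² = v₀² − 2a·d = 335.938 − 2 × 4.790 × 9.556 = 244.392 m²/s².
v = √244.392 = 15.633 m/s.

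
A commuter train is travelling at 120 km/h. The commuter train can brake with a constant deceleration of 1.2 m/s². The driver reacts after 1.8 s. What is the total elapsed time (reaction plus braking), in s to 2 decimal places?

Total time ≈ 29.58 s

120 km/h ÷ 3.6 = 33.3333 m/s.
Braking time = v/a = 33.3333 / 1.200 = 27.778 s.
Total = 1.8 + 27.778 = 29.578 s.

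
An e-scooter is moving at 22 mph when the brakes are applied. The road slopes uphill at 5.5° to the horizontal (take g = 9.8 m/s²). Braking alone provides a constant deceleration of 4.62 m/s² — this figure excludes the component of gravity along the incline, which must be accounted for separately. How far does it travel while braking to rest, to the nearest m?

Braking distance ≈ 9 m

22 mph × 0.44704 = 9.8349 m/s.
Gravity along the uphill slope adds to the braking deceleration: a_eff = 4.620 + 9.8·sin 5.5° = 4.620 + 0.939 = 5.559 m/s².
Braking distance = v²/(2a) = 9.8349² / (2 × 5.559) = 96.725 / 11.118 = 8.700 m.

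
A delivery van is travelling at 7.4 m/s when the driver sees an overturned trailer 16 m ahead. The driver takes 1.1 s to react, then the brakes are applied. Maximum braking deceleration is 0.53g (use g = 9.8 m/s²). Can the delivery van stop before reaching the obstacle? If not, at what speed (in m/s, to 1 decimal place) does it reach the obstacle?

a = 0.53 × 9.8 = 5.194 m/s².
Reaction distance = 7.4000 × 1.1 = 8.140 m.
Braking distance = v²/(2a) = 54.760 / 10.388 = 5.271 m.
Total stopping distance = 8.140 + 5.271 = 13.411 m, vs 16 m available — it stops with 16 − 13.411 = 2.589 m to spare.

Yes — it stops about 2.6 m short of the obstacle, so it never reaches it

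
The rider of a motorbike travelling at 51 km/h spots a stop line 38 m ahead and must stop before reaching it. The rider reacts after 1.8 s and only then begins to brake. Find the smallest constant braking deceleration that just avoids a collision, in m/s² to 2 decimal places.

Required deceleration ≈ 8.03 m/s²

51 km/h ÷ 3.6 = 14.1667 m/s.
Distance covered during reaction = 14.1667 × 1.8 = 25.500 m.
Distance available for braking: 38 − 25.500 = 12.500 m.
v² = 2a·d ⇒ a = v²/(2d) = 14.1667² / (2 × 12.500) = 200.695 / 25.000 = 8.0278 m/s².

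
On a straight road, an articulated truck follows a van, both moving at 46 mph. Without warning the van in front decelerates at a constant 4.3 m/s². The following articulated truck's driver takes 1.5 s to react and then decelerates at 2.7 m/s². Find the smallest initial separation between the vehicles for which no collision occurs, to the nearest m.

Minimum gap ≈ 60 m

46 mph × 0.44704 = 20.5638 m/s.
Leader travels v²/(2a_L) = 422.870 / 8.600 = 49.171 m before stopping.
Follower covers v·t_r = 20.5638 × 1.5 = 30.846 m while reacting, then v²/(2a_F) = 422.870 / 5.400 = 78.309 m while braking, for a total of 30.846 + 78.309 = 109.155 m.
Since a_F ≤ a_L and the follower starts braking later, the follower is never slower than the leader, so the closest approach is when both have stopped.
Minimum gap = 109.155 − 49.171 = 59.984 m.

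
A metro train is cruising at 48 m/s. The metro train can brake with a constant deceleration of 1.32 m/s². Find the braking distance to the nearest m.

Braking distance ≈ 873 m

Braking distance = v²/(2a) = 48.0000² / (2 × 1.320) = 2304.000 / 2.640 = 872.727 m.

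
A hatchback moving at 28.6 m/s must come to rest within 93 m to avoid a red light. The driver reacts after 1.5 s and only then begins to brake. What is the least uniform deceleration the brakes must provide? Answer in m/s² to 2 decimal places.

Required deceleration ≈ 8.16 m/s²

Distance covered during reaction = 28.6000 × 1.5 = 42.900 m.
Distance available for braking: 93 − 42.900 = 50.100 m.
v² = 2a·d ⇒ a = v²/(2d) = 28.6000² / (2 × 50.100) = 817.960 / 100.200 = 8.1633 m/s².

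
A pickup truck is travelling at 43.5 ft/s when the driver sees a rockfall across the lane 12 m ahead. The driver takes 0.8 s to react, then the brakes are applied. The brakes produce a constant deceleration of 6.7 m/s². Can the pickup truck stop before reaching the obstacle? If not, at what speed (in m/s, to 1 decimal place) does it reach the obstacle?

43.5 ft/s × 0.3048 = 13.2588 m/s.
Reaction distance = 13.2588 × 0.8 = 10.607 m.
Braking distance needed to stop: v²/(2a) = 175.796 / 13.400 = 13.119 m, so total needed = 10.607 + 13.119 = 23.726 m > 12 m — it cannot stop.
Distance remaining when braking begins: 12 − 10.607 = 1.393 m.
v² = v₀² − 2a·d = 175.796 − 2 × 6.700 × 1.393 = 157.130 m²/s².
v = √157.130 = 12.535 m/s.

No — it strikes the obstacle at 12.5 m/s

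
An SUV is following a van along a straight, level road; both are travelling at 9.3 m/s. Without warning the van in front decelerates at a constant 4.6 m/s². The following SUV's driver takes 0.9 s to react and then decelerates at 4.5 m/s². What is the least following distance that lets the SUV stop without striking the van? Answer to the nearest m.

Leader travels v²/(2a_L) = 86.490 / 9.200 = 9.401 m before stopping.
Follower covers v·t_r = 9.3000 × 0.9 = 8.370 m while reacting, then v²/(2a_F) = 86.490 / 9.000 = 9.610 m while braking, for a total of 8.370 + 9.610 = 17.980 m.
Since a_F ≤ a_L and the follower starts braking later, the follower is never slower than the leader, so the closest approach is when both have stopped.
Minimum gap = 17.980 − 9.401 = 8.579 m.

Minimum gap ≈ 9 m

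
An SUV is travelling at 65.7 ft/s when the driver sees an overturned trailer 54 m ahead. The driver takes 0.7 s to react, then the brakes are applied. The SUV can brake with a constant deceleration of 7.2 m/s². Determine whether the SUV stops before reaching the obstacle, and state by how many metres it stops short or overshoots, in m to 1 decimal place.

65.7 ft/s × 0.3048 = 20.0254 m/s.
Reaction distance = 20.0254 × 0.7 = 14.018 m.
Braking distance = v²/(2a) = 401.017 / 14.400 = 27.848 m.
Total stopping distance = 14.018 + 27.848 = 41.866 m, vs 54 m available — it stops with 54 − 41.866 = 12.134 m to spare.

Yes — it stops 12.1 m short of the obstacle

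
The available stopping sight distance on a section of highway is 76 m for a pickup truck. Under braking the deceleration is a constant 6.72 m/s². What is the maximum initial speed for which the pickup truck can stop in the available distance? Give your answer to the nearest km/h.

Maximum speed ≈ 115 km/h

v²/(2a) = d ⇒ v = √(2 × 6.720 × 76) = √1021.44 = 31.9600 m/s.
31.9600 m/s × 3.6 = 115.056 km/h.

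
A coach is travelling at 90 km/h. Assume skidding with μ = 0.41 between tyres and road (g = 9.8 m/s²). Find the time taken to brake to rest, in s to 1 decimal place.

90 km/h ÷ 3.6 = 25.0000 m/s.
a = μg = 0.41 × 9.8 = 4.018 m/s².
Braking time = v/a = 25.0000 / 4.018 = 6.222 s.

Braking time ≈ 6.2 s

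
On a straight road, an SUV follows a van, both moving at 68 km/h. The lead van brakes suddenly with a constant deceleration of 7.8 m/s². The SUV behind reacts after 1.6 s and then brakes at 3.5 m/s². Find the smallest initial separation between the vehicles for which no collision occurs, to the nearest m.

68 km/h ÷ 3.6 = 18.8889 m/s.
Leader travels v²/(2a_L) = 356.791 / 15.600 = 22.871 m before stopping.
Follower covers v·t_r = 18.8889 × 1.6 = 30.222 m while reacting, then v²/(2a_F) = 356.791 / 7.000 = 50.970 m while braking, for a total of 30.222 + 50.970 = 81.192 m.
Since a_F ≤ a_L and the follower starts braking later, the follower is never slower than the leader, so the closest approach is when both have stopped.
Minimum gap = 81.192 − 22.871 = 58.321 m.

Minimum gap ≈ 58 m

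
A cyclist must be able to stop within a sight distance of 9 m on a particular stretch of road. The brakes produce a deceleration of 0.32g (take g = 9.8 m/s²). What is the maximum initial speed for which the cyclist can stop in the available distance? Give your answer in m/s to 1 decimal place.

Maximum speed ≈ 7.5 m/s

a = 0.32 × 9.8 = 3.136 m/s².
v²/(2a) = d ⇒ v = √(2 × 3.136 × 9) = √56.45 = 7.5133 m/s.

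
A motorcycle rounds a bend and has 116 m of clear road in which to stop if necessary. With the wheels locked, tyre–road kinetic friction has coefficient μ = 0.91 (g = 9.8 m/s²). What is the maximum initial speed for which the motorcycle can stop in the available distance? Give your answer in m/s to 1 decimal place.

Maximum speed ≈ 45.5 m/s

a = μg = 0.91 × 9.8 = 8.918 m/s².
v²/(2a) = d ⇒ v = √(2 × 8.918 × 116) = √2068.98 = 45.4860 m/s.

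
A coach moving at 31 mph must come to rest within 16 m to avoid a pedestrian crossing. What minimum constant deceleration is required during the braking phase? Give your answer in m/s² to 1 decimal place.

Required deceleration ≈ 6.0 m/s²

31 mph × 0.44704 = 13.8582 m/s.
v² = 2a·d ⇒ a = v²/(2d) = 13.8582² / (2 × 16.000) = 192.050 / 32.000 = 6.0016 m/s².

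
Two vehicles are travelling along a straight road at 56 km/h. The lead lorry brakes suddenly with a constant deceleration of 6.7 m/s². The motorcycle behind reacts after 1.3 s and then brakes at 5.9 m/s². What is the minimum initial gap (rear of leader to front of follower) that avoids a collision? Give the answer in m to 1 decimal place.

56 km/h ÷ 3.6 = 15.5556 m/s.
Leader travels v²/(2a_L) = 241.977 / 13.400 = 18.058 m before stopping.
Follower covers v·t_r = 15.5556 × 1.3 = 20.222 m while reacting, then v²/(2a_F) = 241.977 / 11.800 = 20.507 m while braking, for a total of 20.222 + 20.507 = 40.729 m.
Since a_F ≤ a_L and the follower starts braking later, the follower is never slower than the leader, so the closest approach is when both have stopped.
Minimum gap = 40.729 − 18.058 = 22.671 m.

Minimum gap ≈ 22.7 m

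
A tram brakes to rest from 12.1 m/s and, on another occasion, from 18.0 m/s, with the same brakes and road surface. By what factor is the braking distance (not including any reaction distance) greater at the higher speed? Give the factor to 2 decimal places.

Factor ≈ 2.21

Braking distance d = v²/(2a), so with a fixed, d ∝ v².
Factor = (18.0/12.1)² = 1.4876² = 2.2130.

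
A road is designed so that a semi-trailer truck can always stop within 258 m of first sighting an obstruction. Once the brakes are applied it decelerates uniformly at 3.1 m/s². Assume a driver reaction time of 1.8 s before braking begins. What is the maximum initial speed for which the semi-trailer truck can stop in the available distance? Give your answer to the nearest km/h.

Stopping distance: v·t_r + v²/(2a) = 258 with t_r = 1.8 s and a = 3.100 m/s².
So v² + 11.160 v − 1599.60 = 0.
Positive root: v = −a·t_r + √((a·t_r)² + 2a·d) = −5.580 + √(31.136 + 1599.60) = 34.8024 m/s.
34.8024 m/s × 3.6 = 125.289 km/h.

Maximum speed ≈ 125 km/h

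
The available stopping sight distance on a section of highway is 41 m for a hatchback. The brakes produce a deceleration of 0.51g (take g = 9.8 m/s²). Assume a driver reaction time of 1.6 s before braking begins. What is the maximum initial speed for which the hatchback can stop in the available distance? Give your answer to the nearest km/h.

a = 0.51 × 9.8 = 4.998 m/s².
Stopping distance: v·t_r + v²/(2a) = 41 with t_r = 1.6 s and a = 4.998 m/s².
So v² + 15.994 v − 409.84 = 0.
Positive root: v = −a·t_r + √((a·t_r)² + 2a·d) = −7.997 + √(63.952 + 409.84) = 13.7698 m/s.
13.7698 m/s × 3.6 = 49.571 km/h.

Maximum speed ≈ 50 km/h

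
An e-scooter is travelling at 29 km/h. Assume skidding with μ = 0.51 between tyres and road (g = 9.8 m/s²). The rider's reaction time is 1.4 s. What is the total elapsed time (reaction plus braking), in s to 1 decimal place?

Total time ≈ 3.0 s

29 km/h ÷ 3.6 = 8.0556 m/s.
a = μg = 0.51 × 9.8 = 4.998 m/s².
Braking time = v/a = 8.0556 / 4.998 = 1.612 s.
Total = 1.4 + 1.612 = 3.012 s.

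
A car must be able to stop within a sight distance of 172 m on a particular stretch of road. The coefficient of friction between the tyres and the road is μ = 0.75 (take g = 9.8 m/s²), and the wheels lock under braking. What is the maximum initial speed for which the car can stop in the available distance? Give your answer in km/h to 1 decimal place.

a = μg = 0.75 × 9.8 = 7.350 m/s².
v²/(2a) = d ⇒ v = √(2 × 7.350 × 172) = √2528.40 = 50.2832 m/s.
50.2832 m/s × 3.6 = 181.020 km/h.

Maximum speed ≈ 181.0 km/h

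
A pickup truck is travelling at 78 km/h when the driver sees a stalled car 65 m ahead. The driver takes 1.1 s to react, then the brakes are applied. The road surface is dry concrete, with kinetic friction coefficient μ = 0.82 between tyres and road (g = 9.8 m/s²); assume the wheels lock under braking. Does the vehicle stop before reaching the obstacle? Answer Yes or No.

78 km/h ÷ 3.6 = 21.6667 m/s.
a = μg = 0.82 × 9.8 = 8.036 m/s².
Reaction distance = 21.6667 × 1.1 = 23.833 m.
Braking distance = v²/(2a) = 469.446 / 16.072 = 29.209 m.
Total stopping distance = 23.833 + 29.209 = 53.042 m, vs 65 m available — it stops with 65 − 53.042 = 11.958 m to spare.

Yes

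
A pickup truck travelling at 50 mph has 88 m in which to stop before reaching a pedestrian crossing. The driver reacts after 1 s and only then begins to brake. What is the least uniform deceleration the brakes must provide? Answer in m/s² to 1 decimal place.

50 mph × 0.44704 = 22.3520 m/s.
Distance covered during reaction = 22.3520 × 1 = 22.352 m.
Distance available for braking: 88 − 22.352 = 65.648 m.
v² = 2a·d ⇒ a = v²/(2d) = 22.3520² / (2 × 65.648) = 499.612 / 131.296 = 3.8052 m/s².

Required deceleration ≈ 3.8 m/s²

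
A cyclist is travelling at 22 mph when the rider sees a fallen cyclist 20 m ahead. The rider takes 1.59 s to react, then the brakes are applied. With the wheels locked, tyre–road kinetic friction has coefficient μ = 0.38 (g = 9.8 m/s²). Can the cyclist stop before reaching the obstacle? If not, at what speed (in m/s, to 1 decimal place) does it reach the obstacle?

No — it strikes the obstacle at 8.0 m/s

22 mph × 0.44704 = 9.8349 m/s.
a = μg = 0.38 × 9.8 = 3.724 m/s².
Reaction distance = 9.8349 × 1.59 = 15.637 m.
Braking distance needed to stop: v²/(2a) = 96.725 / 7.448 = 12.987 m, so total needed = 15.637 + 12.987 = 28.624 m > 20 m — it cannot stop.
Distance remaining when braking begins: 20 − 15.637 = 4.363 m.
v² = v₀² − 2a·d = 96.725 − 2 × 3.724 × 4.363 = 64.229 m²/s².
v = √64.229 = 8.014 m/s.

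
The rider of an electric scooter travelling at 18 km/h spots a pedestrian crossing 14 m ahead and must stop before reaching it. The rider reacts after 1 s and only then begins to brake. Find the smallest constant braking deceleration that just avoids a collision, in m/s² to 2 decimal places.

18 km/h ÷ 3.6 = 5.0000 m/s.
Distance covered during reaction = 5.0000 × 1 = 5.000 m.
Distance available for braking: 14 − 5.000 = 9.000 m.
v² = 2a·d ⇒ a = v²/(2d) = 5.0000² / (2 × 9.000) = 25.000 / 18.000 = 1.3889 m/s².

Required deceleration ≈ 1.39 m/s²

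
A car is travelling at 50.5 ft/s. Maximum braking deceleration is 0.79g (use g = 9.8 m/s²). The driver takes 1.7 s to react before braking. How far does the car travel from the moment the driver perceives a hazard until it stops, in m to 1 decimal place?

Total stopping distance ≈ 41.5 m

50.5 ft/s × 0.3048 = 15.3924 m/s.
a = 0.79 × 9.8 = 7.742 m/s².
Reaction distance = v·t_r = 15.3924 × 1.7 = 26.167 m.
Braking distance = v²/(2a) = 15.3924² / (2 × 7.742) = 236.926 / 15.484 = 15.301 m.
Total = 26.167 + 15.301 = 41.468 m.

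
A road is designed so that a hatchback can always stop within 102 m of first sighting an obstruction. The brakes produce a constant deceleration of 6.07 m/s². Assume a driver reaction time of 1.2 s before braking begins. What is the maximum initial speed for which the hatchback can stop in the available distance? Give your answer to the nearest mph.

Stopping distance: v·t_r + v²/(2a) = 102 with t_r = 1.2 s and a = 6.070 m/s².
So v² + 14.568 v − 1238.28 = 0.
Positive root: v = −a·t_r + √((a·t_r)² + 2a·d) = −7.284 + √(53.057 + 1238.28) = 28.6512 m/s.
28.6512 m/s ÷ 0.44704 = 64.091 mph.

Maximum speed ≈ 64 mph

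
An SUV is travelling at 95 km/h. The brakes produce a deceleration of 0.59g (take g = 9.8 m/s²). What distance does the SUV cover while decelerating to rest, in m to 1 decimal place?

Braking distance ≈ 60.2 m

95 km/h ÷ 3.6 = 26.3889 m/s.
a = 0.59 × 9.8 = 5.782 m/s².
Braking distance = v²/(2a) = 26.3889² / (2 × 5.782) = 696.374 / 11.564 = 60.219 m.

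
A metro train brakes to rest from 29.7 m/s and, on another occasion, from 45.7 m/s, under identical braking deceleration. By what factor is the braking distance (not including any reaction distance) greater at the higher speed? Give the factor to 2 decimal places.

Factor ≈ 2.37

Braking distance d = v²/(2a), so with a fixed, d ∝ v².
Factor = (45.7/29.7)² = 1.5387² = 2.3676.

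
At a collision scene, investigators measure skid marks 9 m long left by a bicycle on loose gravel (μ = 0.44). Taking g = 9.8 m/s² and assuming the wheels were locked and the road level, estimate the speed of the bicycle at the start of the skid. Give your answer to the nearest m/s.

Initial speed ≈ 9 m/s

Deceleration a = μg = 0.44 × 9.8 = 4.312 m/s².
v = √(2a·d) = √(2 × 4.312 × 9) = √77.616 = 8.8100 m/s.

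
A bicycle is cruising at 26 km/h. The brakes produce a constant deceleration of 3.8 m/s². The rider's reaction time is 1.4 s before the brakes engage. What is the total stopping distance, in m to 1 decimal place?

26 km/h ÷ 3.6 = 7.2222 m/s.
Reaction distance = v·t_r = 7.2222 × 1.4 = 10.111 m.
Braking distance = v²/(2a) = 7.2222² / (2 × 3.800) = 52.160 / 7.600 = 6.863 m.
Total = 10.111 + 6.863 = 16.974 m.

Total stopping distance ≈ 17.0 m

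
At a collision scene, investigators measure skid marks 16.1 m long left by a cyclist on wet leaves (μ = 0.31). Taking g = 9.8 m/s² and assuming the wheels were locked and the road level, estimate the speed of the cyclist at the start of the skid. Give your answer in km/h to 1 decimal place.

Deceleration a = μg = 0.31 × 9.8 = 3.038 m/s².
v = √(2a·d) = √(2 × 3.038 × 16.1) = √97.824 = 9.8906 m/s.
= 9.8906 × 3.6 = 35.606 km/h.

Initial speed ≈ 35.6 km/h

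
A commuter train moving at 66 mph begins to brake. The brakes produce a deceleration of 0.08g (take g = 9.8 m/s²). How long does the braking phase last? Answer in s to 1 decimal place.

66 mph × 0.44704 = 29.5046 m/s.
a = 0.08 × 9.8 = 0.784 m/s².
Braking time = v/a = 29.5046 / 0.784 = 37.633 s.

Braking time ≈ 37.6 s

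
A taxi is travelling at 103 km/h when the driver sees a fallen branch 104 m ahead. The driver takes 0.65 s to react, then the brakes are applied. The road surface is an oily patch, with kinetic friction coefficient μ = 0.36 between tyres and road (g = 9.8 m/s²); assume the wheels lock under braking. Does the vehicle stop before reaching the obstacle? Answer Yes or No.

No

103 km/h ÷ 3.6 = 28.6111 m/s.
a = μg = 0.36 × 9.8 = 3.528 m/s².
Reaction distance = 28.6111 × 0.65 = 18.597 m.
Braking distance = v²/(2a) = 818.595 / 7.056 = 116.014 m.
Total stopping distance = 18.597 + 116.014 = 134.611 m, vs 104 m available — it cannot stop in time and overshoots by 134.611 − 104 = 30.611 m.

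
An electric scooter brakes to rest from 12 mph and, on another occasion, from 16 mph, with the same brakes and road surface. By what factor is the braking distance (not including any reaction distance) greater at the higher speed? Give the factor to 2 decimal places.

Factor ≈ 1.78

Braking distance d = v²/(2a), so with a fixed, d ∝ v².
Factor = (16/12)² = 1.3333² = 1.7777.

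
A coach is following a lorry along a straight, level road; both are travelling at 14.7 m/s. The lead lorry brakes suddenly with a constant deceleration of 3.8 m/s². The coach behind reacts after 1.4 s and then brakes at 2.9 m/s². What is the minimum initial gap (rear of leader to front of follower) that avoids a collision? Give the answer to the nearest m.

Minimum gap ≈ 29 m

Leader travels v²/(2a_L) = 216.090 / 7.600 = 28.433 m before stopping.
Follower covers v·t_r = 14.7000 × 1.4 = 20.580 m while reacting, then v²/(2a_F) = 216.090 / 5.800 = 37.257 m while braking, for a total of 20.580 + 37.257 = 57.837 m.
Since a_F ≤ a_L and the follower starts braking later, the follower is never slower than the leader, so the closest approach is when both have stopped.
Minimum gap = 57.837 − 28.433 = 29.404 m.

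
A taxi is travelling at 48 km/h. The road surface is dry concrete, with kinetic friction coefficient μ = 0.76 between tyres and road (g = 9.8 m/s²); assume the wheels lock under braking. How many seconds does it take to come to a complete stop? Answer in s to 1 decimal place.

48 km/h ÷ 3.6 = 13.3333 m/s.
a = μg = 0.76 × 9.8 = 7.448 m/s².
Braking time = v/a = 13.3333 / 7.448 = 1.790 s.

Braking time ≈ 1.8 s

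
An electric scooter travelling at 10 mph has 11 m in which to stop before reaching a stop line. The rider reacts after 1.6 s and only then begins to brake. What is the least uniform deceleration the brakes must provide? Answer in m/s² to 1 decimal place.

Required deceleration ≈ 2.6 m/s²

10 mph × 0.44704 = 4.4704 m/s.
Distance covered during reaction = 4.4704 × 1.6 = 7.153 m.
Distance available for braking: 11 − 7.153 = 3.847 m.
v² = 2a·d ⇒ a = v²/(2d) = 4.4704² / (2 × 3.847) = 19.984 / 7.694 = 2.5973 m/s².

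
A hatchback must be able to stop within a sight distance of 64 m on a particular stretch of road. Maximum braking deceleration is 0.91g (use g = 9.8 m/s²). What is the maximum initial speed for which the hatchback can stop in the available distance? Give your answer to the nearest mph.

Maximum speed ≈ 76 mph

a = 0.91 × 9.8 = 8.918 m/s².
v²/(2a) = d ⇒ v = √(2 × 8.918 × 64) = √1141.50 = 33.7861 m/s.
33.7861 m/s ÷ 0.44704 = 75.577 mph.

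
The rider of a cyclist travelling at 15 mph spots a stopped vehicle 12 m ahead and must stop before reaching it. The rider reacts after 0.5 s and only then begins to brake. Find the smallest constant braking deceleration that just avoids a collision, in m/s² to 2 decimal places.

Required deceleration ≈ 2.60 m/s²

15 mph × 0.44704 = 6.7056 m/s.
Distance covered during reaction = 6.7056 × 0.5 = 3.353 m.
Distance available for braking: 12 − 3.353 = 8.647 m.
v² = 2a·d ⇒ a = v²/(2d) = 6.7056² / (2 × 8.647) = 44.965 / 17.294 = 2.6000 m/s².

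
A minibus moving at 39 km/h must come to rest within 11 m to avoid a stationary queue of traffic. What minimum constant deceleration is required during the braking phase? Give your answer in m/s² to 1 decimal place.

Required deceleration ≈ 5.3 m/s²

39 km/h ÷ 3.6 = 10.8333 m/s.
v² = 2a·d ⇒ a = v²/(2d) = 10.8333² / (2 × 11.000) = 117.360 / 22.000 = 5.3345 m/s².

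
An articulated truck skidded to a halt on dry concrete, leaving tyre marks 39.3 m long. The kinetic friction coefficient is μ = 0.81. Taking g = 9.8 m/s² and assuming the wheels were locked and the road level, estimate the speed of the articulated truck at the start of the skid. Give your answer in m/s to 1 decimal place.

Initial speed ≈ 25.0 m/s

Deceleration a = μg = 0.81 × 9.8 = 7.938 m/s².
v = √(2a·d) = √(2 × 7.938 × 39.3) = √623.927 = 24.9785 m/s.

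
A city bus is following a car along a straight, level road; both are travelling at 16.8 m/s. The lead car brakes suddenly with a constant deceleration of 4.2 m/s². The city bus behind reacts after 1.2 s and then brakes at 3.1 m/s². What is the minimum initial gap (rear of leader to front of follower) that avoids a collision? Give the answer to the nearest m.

Minimum gap ≈ 32 m

Leader travels v²/(2a_L) = 282.240 / 8.400 = 33.600 m before stopping.
Follower covers v·t_r = 16.8000 × 1.2 = 20.160 m while reacting, then v²/(2a_F) = 282.240 / 6.200 = 45.523 m while braking, for a total of 20.160 + 45.523 = 65.683 m.
Since a_F ≤ a_L and the follower starts braking later, the follower is never slower than the leader, so the closest approach is when both have stopped.
Minimum gap = 65.683 − 33.600 = 32.083 m.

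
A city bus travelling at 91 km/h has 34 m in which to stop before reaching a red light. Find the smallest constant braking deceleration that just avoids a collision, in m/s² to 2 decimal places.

Required deceleration ≈ 9.40 m/s²

91 km/h ÷ 3.6 = 25.2778 m/s.
v² = 2a·d ⇒ a = v²/(2d) = 25.2778² / (2 × 34.000) = 638.967 / 68.000 = 9.3966 m/s².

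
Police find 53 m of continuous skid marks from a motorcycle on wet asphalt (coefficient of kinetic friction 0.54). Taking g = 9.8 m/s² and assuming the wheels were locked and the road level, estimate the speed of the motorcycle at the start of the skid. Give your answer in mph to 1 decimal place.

Initial speed ≈ 53.0 mph

Deceleration a = μg = 0.54 × 9.8 = 5.292 m/s².
v = √(2a·d) = √(2 × 5.292 × 53) = √560.952 = 23.6844 m/s.
= 23.6844 ÷ 0.44704 = 52.980 mph.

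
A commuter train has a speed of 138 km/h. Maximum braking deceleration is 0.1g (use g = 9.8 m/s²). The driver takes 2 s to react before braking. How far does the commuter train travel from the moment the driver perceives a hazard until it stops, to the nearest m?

138 km/h ÷ 3.6 = 38.3333 m/s.
a = 0.1 × 9.8 = 0.980 m/s².
Reaction distance = v·t_r = 38.3333 × 2 = 76.667 m.
Braking distance = v²/(2a) = 38.3333² / (2 × 0.980) = 1469.442 / 1.960 = 749.715 m.
Total = 76.667 + 749.715 = 826.382 m.

Total stopping distance ≈ 826 m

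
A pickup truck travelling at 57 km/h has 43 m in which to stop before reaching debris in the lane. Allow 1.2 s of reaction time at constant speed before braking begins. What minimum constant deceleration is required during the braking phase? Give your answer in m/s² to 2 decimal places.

57 km/h ÷ 3.6 = 15.8333 m/s.
Distance covered during reaction = 15.8333 × 1.2 = 19.000 m.
Distance available for braking: 43 − 19.000 = 24.000 m.
v² = 2a·d ⇒ a = v²/(2d) = 15.8333² / (2 × 24.000) = 250.693 / 48.000 = 5.2228 m/s².

Required deceleration ≈ 5.22 m/s²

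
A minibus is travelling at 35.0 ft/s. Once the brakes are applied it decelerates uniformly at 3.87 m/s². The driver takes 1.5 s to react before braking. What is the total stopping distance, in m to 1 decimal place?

35 ft/s × 0.3048 = 10.6680 m/s.
Reaction distance = v·t_r = 10.6680 × 1.5 = 16.002 m.
Braking distance = v²/(2a) = 10.6680² / (2 × 3.870) = 113.806 / 7.740 = 14.704 m.
Total = 16.002 + 14.704 = 30.706 m.

Total stopping distance ≈ 30.7 m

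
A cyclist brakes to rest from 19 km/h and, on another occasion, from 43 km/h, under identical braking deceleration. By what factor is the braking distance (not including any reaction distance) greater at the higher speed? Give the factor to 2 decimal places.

Braking distance d = v²/(2a), so with a fixed, d ∝ v².
Factor = (43/19)² = 2.2632² = 5.1221.

Factor ≈ 5.12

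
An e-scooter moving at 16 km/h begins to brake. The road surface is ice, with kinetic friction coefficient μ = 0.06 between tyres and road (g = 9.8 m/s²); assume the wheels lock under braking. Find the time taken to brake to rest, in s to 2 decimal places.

16 km/h ÷ 3.6 = 4.4444 m/s.
a = μg = 0.06 × 9.8 = 0.588 m/s².
Braking time = v/a = 4.4444 / 0.588 = 7.559 s.

Braking time ≈ 7.56 s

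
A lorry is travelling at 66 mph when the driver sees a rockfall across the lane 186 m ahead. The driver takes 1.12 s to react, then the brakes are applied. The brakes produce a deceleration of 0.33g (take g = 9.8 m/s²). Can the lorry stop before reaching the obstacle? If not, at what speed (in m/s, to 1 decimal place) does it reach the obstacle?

66 mph × 0.44704 = 29.5046 m/s.
a = 0.33 × 9.8 = 3.234 m/s².
Reaction distance = 29.5046 × 1.12 = 33.045 m.
Braking distance = v²/(2a) = 870.521 / 6.468 = 134.589 m.
Total stopping distance = 33.045 + 134.589 = 167.634 m, vs 186 m available — it stops with 186 − 167.634 = 18.366 m to spare.

Yes — it stops about 18.4 m short of the obstacle, so it never reaches it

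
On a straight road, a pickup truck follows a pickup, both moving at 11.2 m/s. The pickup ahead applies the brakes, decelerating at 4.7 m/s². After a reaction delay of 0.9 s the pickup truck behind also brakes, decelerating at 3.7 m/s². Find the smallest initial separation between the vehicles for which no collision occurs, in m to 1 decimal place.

Leader travels v²/(2a_L) = 125.440 / 9.400 = 13.345 m before stopping.
Follower covers v·t_r = 11.2000 × 0.9 = 10.080 m while reacting, then v²/(2a_F) = 125.440 / 7.400 = 16.951 m while braking, for a total of 10.080 + 16.951 = 27.031 m.
Since a_F ≤ a_L and the follower starts braking later, the follower is never slower than the leader, so the closest approach is when both have stopped.
Minimum gap = 27.031 − 13.345 = 13.686 m.

Minimum gap ≈ 13.7 m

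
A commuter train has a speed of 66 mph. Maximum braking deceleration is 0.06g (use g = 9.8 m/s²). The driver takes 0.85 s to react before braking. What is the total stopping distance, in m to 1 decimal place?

Total stopping distance ≈ 765.3 m

66 mph × 0.44704 = 29.5046 m/s.
a = 0.06 × 9.8 = 0.588 m/s².
Reaction distance = v·t_r = 29.5046 × 0.85 = 25.079 m.
Braking distance = v²/(2a) = 29.5046² / (2 × 0.588) = 870.521 / 1.176 = 740.239 m.
Total = 25.079 + 740.239 = 765.318 m.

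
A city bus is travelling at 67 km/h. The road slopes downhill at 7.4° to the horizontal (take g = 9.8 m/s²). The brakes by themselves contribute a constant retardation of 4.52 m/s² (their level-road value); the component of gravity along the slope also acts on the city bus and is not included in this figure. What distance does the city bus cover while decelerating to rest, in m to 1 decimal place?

67 km/h ÷ 3.6 = 18.6111 m/s.
Gravity along the downhill slope reduces the braking deceleration: a_eff = 4.520 − 9.8·sin 7.4° = 4.520 − 1.262 = 3.258 m/s².
Braking distance = v²/(2a) = 18.6111² / (2 × 3.258) = 346.373 / 6.516 = 53.157 m.

Braking distance ≈ 53.2 m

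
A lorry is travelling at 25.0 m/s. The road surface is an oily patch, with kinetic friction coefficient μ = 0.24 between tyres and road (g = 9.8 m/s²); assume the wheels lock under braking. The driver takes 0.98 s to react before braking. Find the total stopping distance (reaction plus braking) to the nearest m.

a = μg = 0.24 × 9.8 = 2.352 m/s².
Reaction distance = v·t_r = 25.0000 × 0.98 = 24.500 m.
Braking distance = v²/(2a) = 25.0000² / (2 × 2.352) = 625.000 / 4.704 = 132.866 m.
Total = 24.500 + 132.866 = 157.366 m.

Total stopping distance ≈ 157 m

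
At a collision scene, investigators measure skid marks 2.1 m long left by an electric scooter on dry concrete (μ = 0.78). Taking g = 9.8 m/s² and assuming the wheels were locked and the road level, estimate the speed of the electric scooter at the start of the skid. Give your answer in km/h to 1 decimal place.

Deceleration a = μg = 0.78 × 9.8 = 7.644 m/s².
v = √(2a·d) = √(2 × 7.644 × 2.1) = √32.105 = 5.6661 m/s.
= 5.6661 × 3.6 = 20.398 km/h.

Initial speed ≈ 20.4 km/h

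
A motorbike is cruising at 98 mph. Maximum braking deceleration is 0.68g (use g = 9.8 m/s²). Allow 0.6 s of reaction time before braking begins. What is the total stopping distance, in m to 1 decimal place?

98 mph × 0.44704 = 43.8099 m/s.
a = 0.68 × 9.8 = 6.664 m/s².
Reaction distance = v·t_r = 43.8099 × 0.6 = 26.286 m.
Braking distance = v²/(2a) = 43.8099² / (2 × 6.664) = 1919.307 / 13.328 = 144.006 m.
Total = 26.286 + 144.006 = 170.292 m.

Total stopping distance ≈ 170.3 m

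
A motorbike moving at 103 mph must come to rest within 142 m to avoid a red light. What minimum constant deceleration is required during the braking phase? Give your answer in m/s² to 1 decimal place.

103 mph × 0.44704 = 46.0451 m/s.
v² = 2a·d ⇒ a = v²/(2d) = 46.0451² / (2 × 142.000) = 2120.151 / 284.000 = 7.4653 m/s².

Required deceleration ≈ 7.5 m/s²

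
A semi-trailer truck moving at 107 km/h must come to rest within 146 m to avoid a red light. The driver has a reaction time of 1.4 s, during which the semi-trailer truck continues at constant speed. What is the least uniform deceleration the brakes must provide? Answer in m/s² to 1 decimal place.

107 km/h ÷ 3.6 = 29.7222 m/s.
Distance covered during reaction = 29.7222 × 1.4 = 41.611 m.
Distance available for braking: 146 − 41.611 = 104.389 m.
v² = 2a·d ⇒ a = v²/(2d) = 29.7222² / (2 × 104.389) = 883.409 / 208.778 = 4.2313 m/s².

Required deceleration ≈ 4.2 m/s²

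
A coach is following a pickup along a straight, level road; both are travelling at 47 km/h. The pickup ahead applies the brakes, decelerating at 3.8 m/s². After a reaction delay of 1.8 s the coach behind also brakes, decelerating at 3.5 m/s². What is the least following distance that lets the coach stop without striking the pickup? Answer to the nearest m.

Minimum gap ≈ 25 m

47 km/h ÷ 3.6 = 13.0556 m/s.
Leader travels v²/(2a_L) = 170.449 / 7.600 = 22.428 m before stopping.
Follower covers v·t_r = 13.0556 × 1.8 = 23.500 m while reacting, then v²/(2a_F) = 170.449 / 7.000 = 24.350 m while braking, for a total of 23.500 + 24.350 = 47.850 m.
Since a_F ≤ a_L and the follower starts braking later, the follower is never slower than the leader, so the closest approach is when both have stopped.
Minimum gap = 47.850 − 22.428 = 25.422 m.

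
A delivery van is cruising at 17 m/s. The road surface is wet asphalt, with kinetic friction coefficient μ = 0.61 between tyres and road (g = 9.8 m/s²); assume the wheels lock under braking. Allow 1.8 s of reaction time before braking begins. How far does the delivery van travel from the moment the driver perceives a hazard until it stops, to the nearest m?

Total stopping distance ≈ 55 m

a = μg = 0.61 × 9.8 = 5.978 m/s².
Reaction distance = v·t_r = 17.0000 × 1.8 = 30.600 m.
Braking distance = v²/(2a) = 17.0000² / (2 × 5.978) = 289.000 / 11.956 = 24.172 m.
Total = 30.600 + 24.172 = 54.772 m.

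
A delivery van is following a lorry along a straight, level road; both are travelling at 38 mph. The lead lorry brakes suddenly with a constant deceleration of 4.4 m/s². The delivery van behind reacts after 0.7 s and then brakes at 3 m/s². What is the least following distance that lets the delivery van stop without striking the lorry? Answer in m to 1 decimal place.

Minimum gap ≈ 27.2 m

38 mph × 0.44704 = 16.9875 m/s.
Leader travels v²/(2a_L) = 288.575 / 8.800 = 32.793 m before stopping.
Follower covers v·t_r = 16.9875 × 0.7 = 11.891 m while reacting, then v²/(2a_F) = 288.575 / 6.000 = 48.096 m while braking, for a total of 11.891 + 48.096 = 59.987 m.
Since a_F ≤ a_L and the follower starts braking later, the follower is never slower than the leader, so the closest approach is when both have stopped.
Minimum gap = 59.987 − 32.793 = 27.194 m.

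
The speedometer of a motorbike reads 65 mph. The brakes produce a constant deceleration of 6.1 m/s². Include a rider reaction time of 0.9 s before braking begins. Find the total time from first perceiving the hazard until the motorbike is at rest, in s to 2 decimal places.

65 mph × 0.44704 = 29.0576 m/s.
Braking time = v/a = 29.0576 / 6.100 = 4.764 s.
Total = 0.9 + 4.764 = 5.664 s.

Total time ≈ 5.66 s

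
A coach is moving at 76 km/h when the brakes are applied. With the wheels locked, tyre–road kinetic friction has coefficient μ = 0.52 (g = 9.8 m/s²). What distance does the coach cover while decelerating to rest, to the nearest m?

Braking distance ≈ 44 m

76 km/h ÷ 3.6 = 21.1111 m/s.
a = μg = 0.52 × 9.8 = 5.096 m/s².
Braking distance = v²/(2a) = 21.1111² / (2 × 5.096) = 445.679 / 10.192 = 43.728 m.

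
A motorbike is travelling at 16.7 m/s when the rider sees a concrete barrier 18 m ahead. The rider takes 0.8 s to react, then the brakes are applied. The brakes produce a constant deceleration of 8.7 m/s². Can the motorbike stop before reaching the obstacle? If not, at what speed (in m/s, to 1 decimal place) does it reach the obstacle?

Reaction distance = 16.7000 × 0.8 = 13.360 m.
Braking distance needed to stop: v²/(2a) = 278.890 / 17.400 = 16.028 m, so total needed = 13.360 + 16.028 = 29.388 m > 18 m — it cannot stop.
Distance remaining when braking begins: 18 − 13.360 = 4.640 m.
v² = v₀² − 2a·d = 278.890 − 2 × 8.700 × 4.640 = 198.154 m²/s².
v = √198.154 = 14.077 m/s.

No — it strikes the obstacle at 14.1 m/s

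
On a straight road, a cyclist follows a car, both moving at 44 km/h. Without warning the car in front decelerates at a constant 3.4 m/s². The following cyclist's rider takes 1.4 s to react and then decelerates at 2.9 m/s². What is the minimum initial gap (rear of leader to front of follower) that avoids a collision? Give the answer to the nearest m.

44 km/h ÷ 3.6 = 12.2222 m/s.
Leader travels v²/(2a_L) = 149.382 / 6.800 = 21.968 m before stopping.
Follower covers v·t_r = 12.2222 × 1.4 = 17.111 m while reacting, then v²/(2a_F) = 149.382 / 5.800 = 25.756 m while braking, for a total of 17.111 + 25.756 = 42.867 m.
Since a_F ≤ a_L and the follower starts braking later, the follower is never slower than the leader, so the closest approach is when both have stopped.
Minimum gap = 42.867 − 21.968 = 20.899 m.

Minimum gap ≈ 21 m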